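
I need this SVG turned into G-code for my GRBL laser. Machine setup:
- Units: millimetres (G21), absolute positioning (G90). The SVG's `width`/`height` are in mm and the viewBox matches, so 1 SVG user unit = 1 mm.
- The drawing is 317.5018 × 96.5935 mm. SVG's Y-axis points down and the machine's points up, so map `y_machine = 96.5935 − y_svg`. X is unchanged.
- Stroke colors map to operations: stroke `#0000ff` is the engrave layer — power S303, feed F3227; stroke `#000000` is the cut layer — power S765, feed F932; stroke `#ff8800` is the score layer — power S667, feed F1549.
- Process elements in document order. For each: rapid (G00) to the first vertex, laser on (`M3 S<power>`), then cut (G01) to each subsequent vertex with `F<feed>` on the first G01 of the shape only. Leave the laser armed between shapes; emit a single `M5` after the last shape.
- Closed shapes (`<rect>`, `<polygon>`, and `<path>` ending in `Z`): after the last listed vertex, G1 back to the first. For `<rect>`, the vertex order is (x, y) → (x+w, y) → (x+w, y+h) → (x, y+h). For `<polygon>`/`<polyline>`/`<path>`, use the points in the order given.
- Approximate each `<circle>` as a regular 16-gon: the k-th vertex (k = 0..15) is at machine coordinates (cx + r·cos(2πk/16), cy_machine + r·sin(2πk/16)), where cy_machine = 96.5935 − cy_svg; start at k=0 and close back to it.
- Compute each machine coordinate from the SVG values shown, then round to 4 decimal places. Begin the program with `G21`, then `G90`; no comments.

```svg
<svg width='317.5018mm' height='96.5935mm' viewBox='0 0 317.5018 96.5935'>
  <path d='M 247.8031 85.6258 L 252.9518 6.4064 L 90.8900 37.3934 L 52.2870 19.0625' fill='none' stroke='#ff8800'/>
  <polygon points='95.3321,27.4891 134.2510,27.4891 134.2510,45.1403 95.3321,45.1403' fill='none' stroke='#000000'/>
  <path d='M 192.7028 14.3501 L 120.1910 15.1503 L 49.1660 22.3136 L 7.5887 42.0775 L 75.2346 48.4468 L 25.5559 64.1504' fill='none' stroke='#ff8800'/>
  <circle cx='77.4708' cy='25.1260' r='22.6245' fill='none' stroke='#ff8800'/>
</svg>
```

G21
G90
G00 X247.8031 Y10.9677
M3 S667
G01 X252.9518 Y90.1871 F1549
G01 X90.8900 Y59.2001
G01 X52.2870 Y77.5310
G00 X95.3321 Y69.1044
M3 S765
G01 X134.2510 Y69.1044 F932
G01 X134.2510 Y51.4532
G01 X95.3321 Y51.4532
G01 X95.3321 Y69.1044
G00 X192.7028 Y82.2434
M3 S667
G01 X120.1910 Y81.4432 F1549
G01 X49.1660 Y74.2799
G01 X7.5887 Y54.5160
G01 X75.2346 Y48.1467
G01 X25.5559 Y32.4431
G00 X100.0953 Y71.4675
M3 S667
G01 X98.3731 Y80.1255 F1549
G01 X93.4687 Y87.4654
G01 X86.1288 Y92.3698
G01 X77.4708 Y94.0920
G01 X68.8128 Y92.3698
G01 X61.4729 Y87.4654
G01 X56.5685 Y80.1255
G01 X54.8463 Y71.4675
G01 X56.5685 Y62.8095
G01 X61.4729 Y55.4696
G01 X68.8128 Y50.5652
G01 X77.4708 Y48.8430
G01 X86.1288 Y50.5652
G01 X93.4687 Y55.4696
G01 X98.3731 Y62.8095
G01 X100.0953 Y71.4675
M5

Since the viewBox matches the mm dimensions, user units are millimetres directly. The only transform is the Y-flip y_m = 96.5935 − y_svg.

Shape 1 is a open polyline drawn with `<path>`. Its stroke #ff8800 means score at S667, F1549. After flipping Y the toolpath is (247.8031,10.9677) → (252.9518,90.1871) → (90.8900,59.2001) → (52.2870,77.5310).

Shape 2 is a rectangle drawn with `<polygon>`. Its stroke #000000 means cut at S765, F932. After flipping Y the toolpath is (95.3321,69.1044) → (134.2510,69.1044) → (134.2510,51.4532) → (95.3321,51.4532) → (95.3321,69.1044), returning to the start.

Shape 3 is a open polyline drawn with `<path>`. Its stroke #ff8800 means score at S667, F1549. After flipping Y the toolpath is (192.7028,82.2434) → (120.1910,81.4432) → (49.1660,74.2799) → (7.5887,54.5160) → (75.2346,48.1467) → (25.5559,32.4431).

Shape 4 is a circle drawn with `<circle>`. Its stroke #ff8800 means score at S667, F1549. After flipping Y the toolpath is (100.0953,71.4675) → (98.3731,80.1255) → (93.4687,87.4654) → (86.1288,92.3698) → (77.4708,94.0920) → (68.8128,92.3698) → (61.4729,87.4654) → (56.5685,80.1255) → (54.8463,71.4675) → (56.5685,62.8095) → (61.4729,55.4696) → (68.8128,50.5652) → (77.4708,48.8430) → (86.1288,50.5652) → (93.4687,55.4696) → (98.3731,62.8095) → (100.0953,71.4675), returning to the start.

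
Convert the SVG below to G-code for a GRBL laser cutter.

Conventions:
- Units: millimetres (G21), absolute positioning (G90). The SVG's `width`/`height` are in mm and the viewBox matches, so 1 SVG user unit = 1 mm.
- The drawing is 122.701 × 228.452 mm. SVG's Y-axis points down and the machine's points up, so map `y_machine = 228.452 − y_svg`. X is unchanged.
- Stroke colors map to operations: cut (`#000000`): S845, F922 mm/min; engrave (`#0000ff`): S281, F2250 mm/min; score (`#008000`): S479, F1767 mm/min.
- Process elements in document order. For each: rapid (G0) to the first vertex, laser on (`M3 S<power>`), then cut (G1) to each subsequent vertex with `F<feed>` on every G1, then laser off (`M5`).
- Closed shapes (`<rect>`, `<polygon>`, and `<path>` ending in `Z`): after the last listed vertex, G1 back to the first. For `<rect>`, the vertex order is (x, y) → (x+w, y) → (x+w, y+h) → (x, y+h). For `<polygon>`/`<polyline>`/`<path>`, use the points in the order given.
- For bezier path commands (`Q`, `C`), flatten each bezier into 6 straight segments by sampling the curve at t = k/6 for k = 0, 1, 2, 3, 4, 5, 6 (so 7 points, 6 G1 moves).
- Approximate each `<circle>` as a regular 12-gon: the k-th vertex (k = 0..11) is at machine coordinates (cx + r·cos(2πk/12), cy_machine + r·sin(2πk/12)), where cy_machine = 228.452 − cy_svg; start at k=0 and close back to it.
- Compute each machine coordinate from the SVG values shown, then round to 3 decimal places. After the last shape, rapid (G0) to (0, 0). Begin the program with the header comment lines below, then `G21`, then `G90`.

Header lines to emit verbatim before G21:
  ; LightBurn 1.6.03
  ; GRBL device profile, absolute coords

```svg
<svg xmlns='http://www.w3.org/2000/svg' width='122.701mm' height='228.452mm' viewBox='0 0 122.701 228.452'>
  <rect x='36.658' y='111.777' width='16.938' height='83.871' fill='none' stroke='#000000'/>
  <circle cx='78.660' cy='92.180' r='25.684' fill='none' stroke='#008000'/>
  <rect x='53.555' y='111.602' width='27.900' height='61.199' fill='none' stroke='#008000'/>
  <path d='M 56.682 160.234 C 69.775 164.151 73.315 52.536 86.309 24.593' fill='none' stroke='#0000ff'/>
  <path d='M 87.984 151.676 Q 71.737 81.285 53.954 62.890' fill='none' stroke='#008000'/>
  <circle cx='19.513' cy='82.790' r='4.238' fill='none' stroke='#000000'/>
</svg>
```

1 u = 1 mm; y_m = 228.452 − y.

[1] `<rect>` rectangle, #000000→cut S845 F922: (36.658,116.675) → (53.596,116.675) → (53.596,32.804) → (36.658,32.804) → (36.658,116.675) (closed)

[2] `<circle>` circle, #008000→score S479 F1767: (104.344,136.272) → (100.903,149.114) → (91.502,158.515) → (78.660,161.956) → (65.818,158.515) → (56.417,149.114) → (52.976,136.272) → (56.417,123.430) → (65.818,114.029) → (78.660,110.588) → (91.502,114.029) → (100.903,123.430) → (104.344,136.272) (closed)

[3] `<rect>` rectangle, #008000→score S479 F1767: (53.555,116.850) → (81.455,116.850) → (81.455,55.651) → (53.555,55.651) → (53.555,116.850) (closed)

[4] `<path>` cubic bezier, #0000ff→engrave S281 F2250: (56.682,68.218) → (62.520,74.965) → (67.295,95.434) → (71.533,124.091) → (75.762,155.403) → (80.512,183.837) → (86.309,203.859)

[5] `<path>` quadratic bezier, #008000→score S479 F1767: (87.984,76.776) → (82.526,98.795) → (76.982,117.926) → (71.353,134.168) → (65.639,147.521) → (59.839,157.986) → (53.954,165.562)

[6] `<circle>` circle, #000000→cut S845 F922: (23.751,145.662) → (23.183,147.781) → (21.632,149.332) → (19.513,149.900) → (17.394,149.332) → (15.843,147.781) → (15.275,145.662) → (15.843,143.543) → (17.394,141.992) → (19.513,141.424) → (21.632,141.992) → (23.183,143.543) → (23.751,145.662) (closed)

; LightBurn 1.6.03
; GRBL device profile, absolute coords
G21
G90
G0 X36.658 Y116.675
M3 S845
G1 X53.596 Y116.675 F922
G1 X53.596 Y32.804 F922
G1 X36.658 Y32.804 F922
G1 X36.658 Y116.675 F922
M5
G0 X104.344 Y136.272
M3 S479
G1 X100.903 Y149.114 F1767
G1 X91.502 Y158.515 F1767
G1 X78.660 Y161.956 F1767
G1 X65.818 Y158.515 F1767
G1 X56.417 Y149.114 F1767
G1 X52.976 Y136.272 F1767
G1 X56.417 Y123.430 F1767
G1 X65.818 Y114.029 F1767
G1 X78.660 Y110.588 F1767
G1 X91.502 Y114.029 F1767
G1 X100.903 Y123.430 F1767
G1 X104.344 Y136.272 F1767
M5
G0 X53.555 Y116.850
M3 S479
G1 X81.455 Y116.850 F1767
G1 X81.455 Y55.651 F1767
G1 X53.555 Y55.651 F1767
G1 X53.555 Y116.850 F1767
M5
G0 X56.682 Y68.218
M3 S281
G1 X62.520 Y74.965 F2250
G1 X67.295 Y95.434 F2250
G1 X71.533 Y124.091 F2250
G1 X75.762 Y155.403 F2250
G1 X80.512 Y183.837 F2250
G1 X86.309 Y203.859 F2250
M5
G0 X87.984 Y76.776
M3 S479
G1 X82.526 Y98.795 F1767
G1 X76.982 Y117.926 F1767
G1 X71.353 Y134.168 F1767
G1 X65.639 Y147.521 F1767
G1 X59.839 Y157.986 F1767
G1 X53.954 Y165.562 F1767
M5
G0 X23.751 Y145.662
M3 S845
G1 X23.183 Y147.781 F922
G1 X21.632 Y149.332 F922
G1 X19.513 Y149.900 F922
G1 X17.394 Y149.332 F922
G1 X15.843 Y147.781 F922
G1 X15.275 Y145.662 F922
G1 X15.843 Y143.543 F922
G1 X17.394 Y141.992 F922
G1 X19.513 Y141.424 F922
G1 X21.632 Y141.992 F922
G1 X23.183 Y143.543 F922
G1 X23.751 Y145.662 F922
M5
G0 X0.000 Y0.000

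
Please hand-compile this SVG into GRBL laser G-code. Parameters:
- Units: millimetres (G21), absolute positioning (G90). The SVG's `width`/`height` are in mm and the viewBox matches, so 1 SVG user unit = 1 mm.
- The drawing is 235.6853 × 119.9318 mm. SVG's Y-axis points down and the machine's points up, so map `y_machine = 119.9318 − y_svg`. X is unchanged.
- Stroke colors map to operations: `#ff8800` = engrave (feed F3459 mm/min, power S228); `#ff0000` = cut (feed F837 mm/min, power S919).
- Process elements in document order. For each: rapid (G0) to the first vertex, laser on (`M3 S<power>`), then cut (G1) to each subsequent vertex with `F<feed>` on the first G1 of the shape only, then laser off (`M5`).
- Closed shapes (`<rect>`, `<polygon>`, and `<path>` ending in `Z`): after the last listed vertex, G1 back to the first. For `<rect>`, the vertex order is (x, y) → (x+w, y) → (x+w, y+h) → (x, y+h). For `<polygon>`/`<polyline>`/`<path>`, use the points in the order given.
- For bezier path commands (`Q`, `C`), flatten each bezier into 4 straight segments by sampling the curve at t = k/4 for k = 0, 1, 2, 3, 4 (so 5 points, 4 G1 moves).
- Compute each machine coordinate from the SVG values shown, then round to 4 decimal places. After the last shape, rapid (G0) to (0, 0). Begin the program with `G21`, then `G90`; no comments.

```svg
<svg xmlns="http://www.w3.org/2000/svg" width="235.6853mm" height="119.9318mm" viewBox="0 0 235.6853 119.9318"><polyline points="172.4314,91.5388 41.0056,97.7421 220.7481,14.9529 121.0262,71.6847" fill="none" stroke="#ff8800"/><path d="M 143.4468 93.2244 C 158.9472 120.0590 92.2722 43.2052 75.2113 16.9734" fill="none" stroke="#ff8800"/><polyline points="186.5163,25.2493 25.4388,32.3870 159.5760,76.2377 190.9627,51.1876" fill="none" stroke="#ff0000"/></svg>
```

1 u = 1 mm; y_m = 119.9318 − y.

[1] `<polyline>` open polyline, #ff8800→engrave S228 F3459: (172.4314,28.3930) → (41.0056,22.1897) → (220.7481,104.9789) → (121.0262,48.2471)

[2] `<path>` cubic bezier, #ff8800→engrave S228 F3459: (143.4468,26.7074) → (141.7234,23.6119) → (121.5395,44.9330) → (95.2504,76.2040) → (75.2113,102.9584)

[3] `<polyline>` open polyline, #ff0000→cut S919 F837: (186.5163,94.6825) → (25.4388,87.5448) → (159.5760,43.6941) → (190.9627,68.7442)

G21
G90
G0 X172.4314 Y28.3930
M3 S228
G1 X41.0056 Y22.1897 F3459
G1 X220.7481 Y104.9789
G1 X121.0262 Y48.2471
M5
G0 X143.4468 Y26.7074
M3 S228
G1 X141.7234 Y23.6119 F3459
G1 X121.5395 Y44.9330
G1 X95.2504 Y76.2040
G1 X75.2113 Y102.9584
M5
G0 X186.5163 Y94.6825
M3 S919
G1 X25.4388 Y87.5448 F837
G1 X159.5760 Y43.6941
G1 X190.9627 Y68.7442
M5
G0 X0.0000 Y0.0000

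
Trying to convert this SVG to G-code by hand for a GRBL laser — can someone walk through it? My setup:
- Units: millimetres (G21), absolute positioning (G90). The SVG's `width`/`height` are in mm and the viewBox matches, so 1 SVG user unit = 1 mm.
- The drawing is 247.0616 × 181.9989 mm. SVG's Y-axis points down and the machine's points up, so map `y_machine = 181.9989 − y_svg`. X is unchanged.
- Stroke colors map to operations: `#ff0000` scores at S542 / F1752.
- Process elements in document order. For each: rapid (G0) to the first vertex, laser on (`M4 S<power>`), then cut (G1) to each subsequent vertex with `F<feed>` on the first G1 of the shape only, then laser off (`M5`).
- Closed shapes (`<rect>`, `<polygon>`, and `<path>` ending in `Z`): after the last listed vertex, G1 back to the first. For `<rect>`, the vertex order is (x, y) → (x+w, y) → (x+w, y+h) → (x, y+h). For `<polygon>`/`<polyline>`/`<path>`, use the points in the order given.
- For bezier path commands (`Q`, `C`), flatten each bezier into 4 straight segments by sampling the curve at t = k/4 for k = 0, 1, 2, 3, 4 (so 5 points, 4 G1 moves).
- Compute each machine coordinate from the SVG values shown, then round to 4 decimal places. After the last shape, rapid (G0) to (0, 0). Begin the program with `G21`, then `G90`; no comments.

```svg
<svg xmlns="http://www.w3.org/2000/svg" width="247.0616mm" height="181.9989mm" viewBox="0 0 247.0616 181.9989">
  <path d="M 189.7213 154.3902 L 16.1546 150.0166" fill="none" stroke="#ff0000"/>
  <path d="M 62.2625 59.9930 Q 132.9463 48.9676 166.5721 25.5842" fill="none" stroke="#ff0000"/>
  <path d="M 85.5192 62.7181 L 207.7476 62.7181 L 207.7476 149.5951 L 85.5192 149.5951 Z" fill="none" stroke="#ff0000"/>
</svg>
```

G21
G90
G0 X189.7213 Y27.6087
M4 S542
G1 X16.1546 Y31.9823 F1752
M5
G0 X62.2625 Y122.0059
M4 S542
G1 X95.2883 Y128.2910 F1752
G1 X123.6818 Y136.1208
G1 X147.4431 Y145.4954
G1 X166.5721 Y156.4147
M5
G0 X85.5192 Y119.2808
M4 S542
G1 X207.7476 Y119.2808 F1752
G1 X207.7476 Y32.4038
G1 X85.5192 Y32.4038
G1 X85.5192 Y119.2808
M5
G0 X0.0000 Y0.0000

viewBox `0 0 247.0616 181.9989` with mm width/height → 1 unit = 1 mm. Flip: y_m = 181.9989 − y_svg.

**Shape 1** — `<path>` line segment, stroke `#ff0000` → score (S542, F1752). Machine vertices: (189.7213,27.6087) → (16.1546,31.9823). Open path.

**Shape 2** — `<path>` quadratic bezier, stroke `#ff0000` → score (S542, F1752). Control points (SVG): P0=(62.2625,59.9930), P1=(132.9463,48.9676), P2=(166.5721,25.5842); sampled at t=k/4. Machine vertices: (62.2625,122.0059) → (95.2883,128.2910) → (123.6818,136.1208) → (147.4431,145.4954) → (166.5721,156.4147). Open path.

**Shape 3** — `<path>` rectangle, stroke `#ff0000` → score (S542, F1752). Machine vertices: (85.5192,119.2808) → (207.7476,119.2808) → (207.7476,32.4038) → (85.5192,32.4038) → (85.5192,119.2808). Closed: final G1 returns to the first vertex.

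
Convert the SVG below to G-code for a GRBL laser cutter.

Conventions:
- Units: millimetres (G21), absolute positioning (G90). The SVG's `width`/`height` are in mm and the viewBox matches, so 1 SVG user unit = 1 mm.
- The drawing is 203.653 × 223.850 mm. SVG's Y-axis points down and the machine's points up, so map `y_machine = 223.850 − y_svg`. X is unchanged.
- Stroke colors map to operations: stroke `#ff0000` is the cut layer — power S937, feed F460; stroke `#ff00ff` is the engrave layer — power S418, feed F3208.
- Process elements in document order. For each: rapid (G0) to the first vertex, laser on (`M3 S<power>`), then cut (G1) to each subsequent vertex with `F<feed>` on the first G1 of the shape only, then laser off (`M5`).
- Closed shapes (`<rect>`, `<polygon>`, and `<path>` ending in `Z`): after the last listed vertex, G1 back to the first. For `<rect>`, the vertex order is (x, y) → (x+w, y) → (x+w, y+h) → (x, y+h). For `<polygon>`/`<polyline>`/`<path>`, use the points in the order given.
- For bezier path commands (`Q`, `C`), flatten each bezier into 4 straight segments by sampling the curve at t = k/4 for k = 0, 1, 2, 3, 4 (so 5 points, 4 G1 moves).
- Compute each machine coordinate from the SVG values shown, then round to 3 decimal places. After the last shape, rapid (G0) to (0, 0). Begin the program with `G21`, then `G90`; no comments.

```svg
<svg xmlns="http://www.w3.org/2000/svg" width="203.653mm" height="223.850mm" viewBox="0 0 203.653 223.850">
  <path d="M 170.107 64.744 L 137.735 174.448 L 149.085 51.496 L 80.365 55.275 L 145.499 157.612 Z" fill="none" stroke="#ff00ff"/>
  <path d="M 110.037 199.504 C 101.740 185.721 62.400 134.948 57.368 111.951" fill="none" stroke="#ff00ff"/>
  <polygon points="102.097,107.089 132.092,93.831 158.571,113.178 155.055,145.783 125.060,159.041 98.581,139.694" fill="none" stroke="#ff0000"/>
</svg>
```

viewBox `0 0 203.653 223.850` with mm width/height → 1 unit = 1 mm. Flip: y_m = 223.850 − y_svg.

**Shape 1** — `<path>` closed polygon, stroke `#ff00ff` → engrave (S418, F3208). Machine vertices: (170.107,159.106) → (137.735,49.402) → (149.085,172.354) → (80.365,168.575) → (145.499,66.238) → (170.107,159.106). Closed: final G1 returns to the first vertex.

**Shape 2** — `<path>` cubic bezier, stroke `#ff00ff` → engrave (S418, F3208). Control points (SVG): P0=(110.037,199.504), P1=(101.740,185.721), P2=(62.400,134.948), P3=(57.368,111.951); sampled at t=k/4. Machine vertices: (110.037,24.346) → (99.015,40.607) → (82.478,64.667) → (66.554,90.455) → (57.368,111.899). Open path.

**Shape 3** — `<polygon>` regular polygon, stroke `#ff0000` → cut (S937, F460). Machine vertices: (102.097,116.761) → (132.092,130.019) → (158.571,110.672) → (155.055,78.067) → (125.060,64.809) → (98.581,84.156) → (102.097,116.761). Closed: final G1 returns to the first vertex.

G21
G90
G0 X170.107 Y159.106
M3 S418
G1 X137.735 Y49.402 F3208
G1 X149.085 Y172.354
G1 X80.365 Y168.575
G1 X145.499 Y66.238
G1 X170.107 Y159.106
M5
G0 X110.037 Y24.346
M3 S418
G1 X99.015 Y40.607 F3208
G1 X82.478 Y64.667
G1 X66.554 Y90.455
G1 X57.368 Y111.899
M5
G0 X102.097 Y116.761
M3 S937
G1 X132.092 Y130.019 F460
G1 X158.571 Y110.672
G1 X155.055 Y78.067
G1 X125.060 Y64.809
G1 X98.581 Y84.156
G1 X102.097 Y116.761
M5
G0 X0.000 Y0.000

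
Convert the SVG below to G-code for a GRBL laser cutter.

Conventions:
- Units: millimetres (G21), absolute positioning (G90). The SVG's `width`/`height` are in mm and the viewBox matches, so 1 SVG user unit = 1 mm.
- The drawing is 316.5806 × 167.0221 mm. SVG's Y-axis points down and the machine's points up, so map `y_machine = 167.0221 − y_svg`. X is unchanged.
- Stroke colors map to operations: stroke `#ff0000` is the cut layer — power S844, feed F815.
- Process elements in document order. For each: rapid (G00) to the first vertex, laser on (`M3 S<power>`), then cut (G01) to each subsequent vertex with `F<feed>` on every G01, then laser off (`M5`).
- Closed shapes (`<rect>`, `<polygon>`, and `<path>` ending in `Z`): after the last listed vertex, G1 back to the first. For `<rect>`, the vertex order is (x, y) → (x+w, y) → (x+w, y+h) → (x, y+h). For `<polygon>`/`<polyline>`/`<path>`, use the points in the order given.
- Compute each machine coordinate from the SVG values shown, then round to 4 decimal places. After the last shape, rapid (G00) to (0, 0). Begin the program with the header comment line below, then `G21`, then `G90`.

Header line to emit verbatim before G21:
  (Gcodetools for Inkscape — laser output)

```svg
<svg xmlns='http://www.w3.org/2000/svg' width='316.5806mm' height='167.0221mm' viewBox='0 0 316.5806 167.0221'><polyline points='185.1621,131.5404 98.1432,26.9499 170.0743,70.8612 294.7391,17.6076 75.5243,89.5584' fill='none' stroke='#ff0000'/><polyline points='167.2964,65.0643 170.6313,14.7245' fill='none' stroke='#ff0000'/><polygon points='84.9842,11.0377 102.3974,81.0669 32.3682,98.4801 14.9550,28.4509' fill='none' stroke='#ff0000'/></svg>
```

(Gcodetools for Inkscape — laser output)
G21
G90
G00 X185.1621 Y35.4817
M3 S844
G01 X98.1432 Y140.0722 F815
G01 X170.0743 Y96.1609 F815
G01 X294.7391 Y149.4145 F815
G01 X75.5243 Y77.4637 F815
M5
G00 X167.2964 Y101.9578
M3 S844
G01 X170.6313 Y152.2976 F815
M5
G00 X84.9842 Y155.9844
M3 S844
G01 X102.3974 Y85.9552 F815
G01 X32.3682 Y68.5420 F815
G01 X14.9550 Y138.5712 F815
G01 X84.9842 Y155.9844 F815
M5
G00 X0.0000 Y0.0000

Since the viewBox matches the mm dimensions, user units are millimetres directly. The only transform is the Y-flip y_m = 167.0221 − y_svg.

Shape 1 is a open polyline drawn with `<polyline>`. Its stroke #ff0000 means cut at S844, F815. After flipping Y the toolpath is (185.1621,35.4817) → (98.1432,140.0722) → (170.0743,96.1609) → (294.7391,149.4145) → (75.5243,77.4637).

Shape 2 is a line segment drawn with `<polyline>`. Its stroke #ff0000 means cut at S844, F815. After flipping Y the toolpath is (167.2964,101.9578) → (170.6313,152.2976).

Shape 3 is a regular polygon drawn with `<polygon>`. Its stroke #ff0000 means cut at S844, F815. After flipping Y the toolpath is (84.9842,155.9844) → (102.3974,85.9552) → (32.3682,68.5420) → (14.9550,138.5712) → (84.9842,155.9844), returning to the start.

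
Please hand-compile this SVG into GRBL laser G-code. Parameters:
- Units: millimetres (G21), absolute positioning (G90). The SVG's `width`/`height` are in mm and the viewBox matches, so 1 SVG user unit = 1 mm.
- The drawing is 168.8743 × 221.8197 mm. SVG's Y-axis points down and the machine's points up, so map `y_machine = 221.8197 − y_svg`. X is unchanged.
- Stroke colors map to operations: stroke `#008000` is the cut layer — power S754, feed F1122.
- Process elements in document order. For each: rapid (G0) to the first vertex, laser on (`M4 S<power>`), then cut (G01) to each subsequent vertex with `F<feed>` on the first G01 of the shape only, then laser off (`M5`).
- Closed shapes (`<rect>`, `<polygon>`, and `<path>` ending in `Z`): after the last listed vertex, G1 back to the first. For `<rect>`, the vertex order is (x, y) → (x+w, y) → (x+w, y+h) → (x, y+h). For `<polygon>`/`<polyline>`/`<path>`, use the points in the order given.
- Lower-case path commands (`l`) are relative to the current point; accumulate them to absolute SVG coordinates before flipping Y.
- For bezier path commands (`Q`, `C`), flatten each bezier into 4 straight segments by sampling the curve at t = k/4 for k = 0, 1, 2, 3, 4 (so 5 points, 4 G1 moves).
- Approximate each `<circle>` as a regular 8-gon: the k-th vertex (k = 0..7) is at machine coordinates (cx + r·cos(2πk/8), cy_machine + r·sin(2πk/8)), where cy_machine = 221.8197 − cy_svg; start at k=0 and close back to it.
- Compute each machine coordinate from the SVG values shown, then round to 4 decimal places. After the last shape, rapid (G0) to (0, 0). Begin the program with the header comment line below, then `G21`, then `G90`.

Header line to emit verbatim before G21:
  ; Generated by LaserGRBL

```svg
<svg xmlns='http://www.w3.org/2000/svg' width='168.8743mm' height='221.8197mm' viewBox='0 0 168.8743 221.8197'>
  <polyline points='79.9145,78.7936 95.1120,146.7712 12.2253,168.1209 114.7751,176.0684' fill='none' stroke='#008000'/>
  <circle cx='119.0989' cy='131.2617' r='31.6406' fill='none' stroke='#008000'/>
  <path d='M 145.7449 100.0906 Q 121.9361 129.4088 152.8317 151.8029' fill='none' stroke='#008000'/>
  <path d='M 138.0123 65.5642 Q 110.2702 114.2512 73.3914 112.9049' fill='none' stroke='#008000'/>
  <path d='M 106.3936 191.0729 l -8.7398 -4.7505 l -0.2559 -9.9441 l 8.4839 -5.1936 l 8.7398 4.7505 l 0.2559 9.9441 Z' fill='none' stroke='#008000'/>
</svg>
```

1 u = 1 mm; y_m = 221.8197 − y.

[1] `<polyline>` open polyline, #008000→cut S754 F1122: (79.9145,143.0261) → (95.1120,75.0485) → (12.2253,53.6988) → (114.7751,45.7513)

[2] `<circle>` circle, #008000→cut S754 F1122: (150.7395,90.5580) → (141.4722,112.9313) → (119.0989,122.1986) → (96.7256,112.9313) → (87.4583,90.5580) → (96.7256,68.1847) → (119.0989,58.9174) → (141.4722,68.1847) → (150.7395,90.5580) (closed)

[3] `<path>` quadratic bezier, #008000→cut S754 F1122: (145.7449,121.7291) → (137.2595,107.5028) → (135.6122,94.1419) → (140.8029,81.6466) → (152.8317,70.0168)

[4] `<path>` quadratic bezier, #008000→cut S754 F1122: (138.0123,156.2555) → (123.5702,135.0391) → (107.9860,120.0768) → (91.2598,111.3687) → (73.3914,108.9148)

[5] `<path>` regular polygon, #008000→cut S754 F1122: (106.3936,30.7468) → (97.6538,35.4973) → (97.3979,45.4414) → (105.8818,50.6350) → (114.6216,45.8845) → (114.8775,35.9404) → (106.3936,30.7468) (closed)

; Generated by LaserGRBL
G21
G90
G0 X79.9145 Y143.0261
M4 S754
G01 X95.1120 Y75.0485 F1122
G01 X12.2253 Y53.6988
G01 X114.7751 Y45.7513
M5
G0 X150.7395 Y90.5580
M4 S754
G01 X141.4722 Y112.9313 F1122
G01 X119.0989 Y122.1986
G01 X96.7256 Y112.9313
G01 X87.4583 Y90.5580
G01 X96.7256 Y68.1847
G01 X119.0989 Y58.9174
G01 X141.4722 Y68.1847
G01 X150.7395 Y90.5580
M5
G0 X145.7449 Y121.7291
M4 S754
G01 X137.2595 Y107.5028 F1122
G01 X135.6122 Y94.1419
G01 X140.8029 Y81.6466
G01 X152.8317 Y70.0168
M5
G0 X138.0123 Y156.2555
M4 S754
G01 X123.5702 Y135.0391 F1122
G01 X107.9860 Y120.0768
G01 X91.2598 Y111.3687
G01 X73.3914 Y108.9148
M5
G0 X106.3936 Y30.7468
M4 S754
G01 X97.6538 Y35.4973 F1122
G01 X97.3979 Y45.4414
G01 X105.8818 Y50.6350
G01 X114.6216 Y45.8845
G01 X114.8775 Y35.9404
G01 X106.3936 Y30.7468
M5
G0 X0.0000 Y0.0000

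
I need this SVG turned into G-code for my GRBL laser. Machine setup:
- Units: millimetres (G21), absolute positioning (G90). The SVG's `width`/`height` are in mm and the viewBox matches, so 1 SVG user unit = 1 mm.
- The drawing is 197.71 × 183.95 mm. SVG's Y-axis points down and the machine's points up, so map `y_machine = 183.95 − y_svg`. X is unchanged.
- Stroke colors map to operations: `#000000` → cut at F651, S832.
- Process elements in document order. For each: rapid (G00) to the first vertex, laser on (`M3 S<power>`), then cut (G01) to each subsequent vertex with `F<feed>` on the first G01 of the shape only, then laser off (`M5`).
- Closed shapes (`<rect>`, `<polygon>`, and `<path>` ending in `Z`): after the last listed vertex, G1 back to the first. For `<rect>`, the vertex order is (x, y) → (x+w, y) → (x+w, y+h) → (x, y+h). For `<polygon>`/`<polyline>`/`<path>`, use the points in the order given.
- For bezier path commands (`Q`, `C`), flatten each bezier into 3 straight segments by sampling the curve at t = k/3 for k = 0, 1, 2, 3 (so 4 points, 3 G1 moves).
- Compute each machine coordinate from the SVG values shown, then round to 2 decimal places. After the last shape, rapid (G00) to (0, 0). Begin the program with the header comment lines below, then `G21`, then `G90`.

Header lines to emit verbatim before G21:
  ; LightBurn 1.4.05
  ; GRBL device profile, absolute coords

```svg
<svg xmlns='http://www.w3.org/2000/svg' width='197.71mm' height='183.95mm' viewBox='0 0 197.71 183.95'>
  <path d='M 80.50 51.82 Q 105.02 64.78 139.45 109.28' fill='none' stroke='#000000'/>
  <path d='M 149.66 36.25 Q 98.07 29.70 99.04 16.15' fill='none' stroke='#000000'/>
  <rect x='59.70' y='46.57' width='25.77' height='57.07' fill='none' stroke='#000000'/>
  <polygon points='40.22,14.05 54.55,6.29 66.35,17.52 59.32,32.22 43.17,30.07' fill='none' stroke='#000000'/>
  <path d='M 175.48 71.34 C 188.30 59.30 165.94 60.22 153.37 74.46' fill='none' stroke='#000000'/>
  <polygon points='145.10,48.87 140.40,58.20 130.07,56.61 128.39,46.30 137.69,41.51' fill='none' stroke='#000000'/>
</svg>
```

viewBox `0 0 197.71 183.95` with mm width/height → 1 unit = 1 mm. Flip: y_m = 183.95 − y_svg.

**Shape 1** — `<path>` quadratic bezier, stroke `#000000` → cut (S832, F651). Control points (SVG): P0=(80.50,51.82), P1=(105.02,64.78), P2=(139.45,109.28); sampled at t=k/3. Machine vertices: (80.50,132.13) → (97.95,119.99) → (117.60,100.83) → (139.45,74.67). Open path.

**Shape 2** — `<path>` quadratic bezier, stroke `#000000` → cut (S832, F651). Control points (SVG): P0=(149.66,36.25), P1=(98.07,29.70), P2=(99.04,16.15); sampled at t=k/3. Machine vertices: (149.66,147.70) → (121.11,152.84) → (104.23,159.54) → (99.04,167.80). Open path.

**Shape 3** — `<rect>` rectangle, stroke `#000000` → cut (S832, F651). Machine vertices: (59.70,137.38) → (85.47,137.38) → (85.47,80.31) → (59.70,80.31) → (59.70,137.38). Closed: final G1 returns to the first vertex.

**Shape 4** — `<polygon>` regular polygon, stroke `#000000` → cut (S832, F651). Machine vertices: (40.22,169.90) → (54.55,177.66) → (66.35,166.43) → (59.32,151.73) → (43.17,153.88) → (40.22,169.90). Closed: final G1 returns to the first vertex.

**Shape 5** — `<path>` cubic bezier, stroke `#000000` → cut (S832, F651). Control points (SVG): P0=(175.48,71.34), P1=(188.30,59.30), P2=(165.94,60.22), P3=(153.37,74.46); sampled at t=k/3. Machine vertices: (175.48,112.61) → (178.24,120.32) → (167.54,119.30) → (153.37,109.49). Open path.

**Shape 6** — `<polygon>` regular polygon, stroke `#000000` → cut (S832, F651). Machine vertices: (145.10,135.08) → (140.40,125.75) → (130.07,127.34) → (128.39,137.65) → (137.69,142.44) → (145.10,135.08). Closed: final G1 returns to the first vertex.

; LightBurn 1.4.05
; GRBL device profile, absolute coords
G21
G90
G00 X80.50 Y132.13
M3 S832
G01 X97.95 Y119.99 F651
G01 X117.60 Y100.83
G01 X139.45 Y74.67
M5
G00 X149.66 Y147.70
M3 S832
G01 X121.11 Y152.84 F651
G01 X104.23 Y159.54
G01 X99.04 Y167.80
M5
G00 X59.70 Y137.38
M3 S832
G01 X85.47 Y137.38 F651
G01 X85.47 Y80.31
G01 X59.70 Y80.31
G01 X59.70 Y137.38
M5
G00 X40.22 Y169.90
M3 S832
G01 X54.55 Y177.66 F651
G01 X66.35 Y166.43
G01 X59.32 Y151.73
G01 X43.17 Y153.88
G01 X40.22 Y169.90
M5
G00 X175.48 Y112.61
M3 S832
G01 X178.24 Y120.32 F651
G01 X167.54 Y119.30
G01 X153.37 Y109.49
M5
G00 X145.10 Y135.08
M3 S832
G01 X140.40 Y125.75 F651
G01 X130.07 Y127.34
G01 X128.39 Y137.65
G01 X137.69 Y142.44
G01 X145.10 Y135.08
M5
G00 X0.00 Y0.00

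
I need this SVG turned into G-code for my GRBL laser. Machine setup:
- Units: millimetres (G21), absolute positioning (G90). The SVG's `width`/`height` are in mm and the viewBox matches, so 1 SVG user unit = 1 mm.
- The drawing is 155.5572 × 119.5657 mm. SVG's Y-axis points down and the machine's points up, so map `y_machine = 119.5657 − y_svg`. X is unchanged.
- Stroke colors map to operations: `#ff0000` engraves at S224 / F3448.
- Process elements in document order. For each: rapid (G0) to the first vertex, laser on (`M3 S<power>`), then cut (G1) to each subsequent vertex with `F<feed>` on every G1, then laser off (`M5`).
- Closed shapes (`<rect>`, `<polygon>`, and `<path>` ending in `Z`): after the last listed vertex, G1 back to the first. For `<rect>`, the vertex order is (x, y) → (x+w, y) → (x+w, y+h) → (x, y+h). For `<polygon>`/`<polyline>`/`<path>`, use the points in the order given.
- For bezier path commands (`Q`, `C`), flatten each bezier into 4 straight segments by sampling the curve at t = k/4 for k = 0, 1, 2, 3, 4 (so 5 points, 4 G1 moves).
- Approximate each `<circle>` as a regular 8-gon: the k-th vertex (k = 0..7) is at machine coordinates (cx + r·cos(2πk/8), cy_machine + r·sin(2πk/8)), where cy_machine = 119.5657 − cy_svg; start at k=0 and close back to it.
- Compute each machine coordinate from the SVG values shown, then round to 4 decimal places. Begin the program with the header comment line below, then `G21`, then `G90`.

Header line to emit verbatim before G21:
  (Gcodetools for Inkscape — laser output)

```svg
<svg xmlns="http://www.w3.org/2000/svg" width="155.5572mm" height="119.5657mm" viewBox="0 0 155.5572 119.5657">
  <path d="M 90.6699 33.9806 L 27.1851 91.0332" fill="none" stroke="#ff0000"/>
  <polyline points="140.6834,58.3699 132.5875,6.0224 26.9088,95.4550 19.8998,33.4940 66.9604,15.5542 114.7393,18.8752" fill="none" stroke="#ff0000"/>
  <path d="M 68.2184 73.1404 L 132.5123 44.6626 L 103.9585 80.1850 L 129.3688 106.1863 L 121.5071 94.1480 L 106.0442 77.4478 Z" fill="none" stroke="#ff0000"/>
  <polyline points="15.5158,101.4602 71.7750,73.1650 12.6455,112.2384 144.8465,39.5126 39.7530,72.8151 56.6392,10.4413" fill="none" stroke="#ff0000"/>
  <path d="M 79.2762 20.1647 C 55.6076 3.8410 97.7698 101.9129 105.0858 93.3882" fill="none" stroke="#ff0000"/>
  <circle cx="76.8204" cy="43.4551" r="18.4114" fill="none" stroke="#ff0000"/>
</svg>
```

viewBox `0 0 155.5572 119.5657` with mm width/height → 1 unit = 1 mm. Flip: y_m = 119.5657 − y_svg.

**Shape 1** — `<path>` line segment, stroke `#ff0000` → engrave (S224, F3448). Machine vertices: (90.6699,85.5851) → (27.1851,28.5325). Open path.

**Shape 2** — `<polyline>` open polyline, stroke `#ff0000` → engrave (S224, F3448). Machine vertices: (140.6834,61.1958) → (132.5875,113.5433) → (26.9088,24.1107) → (19.8998,86.0717) → (66.9604,104.0115) → (114.7393,100.6905). Open path.

**Shape 3** — `<path>` closed polygon, stroke `#ff0000` → engrave (S224, F3448). Machine vertices: (68.2184,46.4253) → (132.5123,74.9031) → (103.9585,39.3807) → (129.3688,13.3794) → (121.5071,25.4177) → (106.0442,42.1179) → (68.2184,46.4253). Closed: final G1 returns to the first vertex.

**Shape 4** — `<polyline>` open polyline, stroke `#ff0000` → engrave (S224, F3448). Machine vertices: (15.5158,18.1055) → (71.7750,46.4007) → (12.6455,7.3273) → (144.8465,80.0531) → (39.7530,46.7506) → (56.6392,109.1244). Open path.

**Shape 5** — `<path>` cubic bezier, stroke `#ff0000` → engrave (S224, F3448). Control points (SVG): P0=(79.2762,20.1647), P1=(55.6076,3.8410), P2=(97.7698,101.9129), P3=(105.0858,93.3882); sampled at t=k/4. Machine vertices: (79.2762,99.4010) → (72.2949,93.6476) → (80.5618,65.7139) → (94.6382,36.3178) → (105.0858,26.1775). Open path.

**Shape 6** — `<circle>` circle, stroke `#ff0000` → engrave (S224, F3448). Machine vertices: (95.2318,76.1106) → (89.8392,89.1294) → (76.8204,94.5220) → (63.8016,89.1294) → (58.4090,76.1106) → (63.8016,63.0918) → (76.8204,57.6992) → (89.8392,63.0918) → (95.2318,76.1106). Closed: final G1 returns to the first vertex.

(Gcodetools for Inkscape — laser output)
G21
G90
G0 X90.6699 Y85.5851
M3 S224
G1 X27.1851 Y28.5325 F3448
M5
G0 X140.6834 Y61.1958
M3 S224
G1 X132.5875 Y113.5433 F3448
G1 X26.9088 Y24.1107 F3448
G1 X19.8998 Y86.0717 F3448
G1 X66.9604 Y104.0115 F3448
G1 X114.7393 Y100.6905 F3448
M5
G0 X68.2184 Y46.4253
M3 S224
G1 X132.5123 Y74.9031 F3448
G1 X103.9585 Y39.3807 F3448
G1 X129.3688 Y13.3794 F3448
G1 X121.5071 Y25.4177 F3448
G1 X106.0442 Y42.1179 F3448
G1 X68.2184 Y46.4253 F3448
M5
G0 X15.5158 Y18.1055
M3 S224
G1 X71.7750 Y46.4007 F3448
G1 X12.6455 Y7.3273 F3448
G1 X144.8465 Y80.0531 F3448
G1 X39.7530 Y46.7506 F3448
G1 X56.6392 Y109.1244 F3448
M5
G0 X79.2762 Y99.4010
M3 S224
G1 X72.2949 Y93.6476 F3448
G1 X80.5618 Y65.7139 F3448
G1 X94.6382 Y36.3178 F3448
G1 X105.0858 Y26.1775 F3448
M5
G0 X95.2318 Y76.1106
M3 S224
G1 X89.8392 Y89.1294 F3448
G1 X76.8204 Y94.5220 F3448
G1 X63.8016 Y89.1294 F3448
G1 X58.4090 Y76.1106 F3448
G1 X63.8016 Y63.0918 F3448
G1 X76.8204 Y57.6992 F3448
G1 X89.8392 Y63.0918 F3448
G1 X95.2318 Y76.1106 F3448
M5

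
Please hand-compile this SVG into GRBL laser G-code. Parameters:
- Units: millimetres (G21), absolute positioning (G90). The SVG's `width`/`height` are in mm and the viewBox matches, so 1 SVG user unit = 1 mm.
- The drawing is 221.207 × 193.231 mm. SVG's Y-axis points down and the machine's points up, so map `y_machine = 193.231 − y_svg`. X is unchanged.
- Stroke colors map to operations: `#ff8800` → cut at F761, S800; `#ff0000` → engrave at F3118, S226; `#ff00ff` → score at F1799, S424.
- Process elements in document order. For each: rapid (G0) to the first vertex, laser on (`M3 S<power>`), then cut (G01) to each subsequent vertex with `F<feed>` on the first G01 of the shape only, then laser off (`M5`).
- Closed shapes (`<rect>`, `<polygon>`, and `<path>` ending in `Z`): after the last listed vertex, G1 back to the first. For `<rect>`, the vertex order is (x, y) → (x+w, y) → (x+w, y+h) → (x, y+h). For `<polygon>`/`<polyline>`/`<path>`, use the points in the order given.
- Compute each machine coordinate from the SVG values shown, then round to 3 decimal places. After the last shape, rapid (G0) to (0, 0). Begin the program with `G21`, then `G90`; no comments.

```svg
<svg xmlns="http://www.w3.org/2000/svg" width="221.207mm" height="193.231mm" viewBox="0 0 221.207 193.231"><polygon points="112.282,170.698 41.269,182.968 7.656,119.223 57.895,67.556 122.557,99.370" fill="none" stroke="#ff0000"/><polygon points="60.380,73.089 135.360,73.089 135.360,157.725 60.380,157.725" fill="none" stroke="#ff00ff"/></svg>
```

viewBox `0 0 221.207 193.231` with mm width/height → 1 unit = 1 mm. Flip: y_m = 193.231 − y_svg.

**Shape 1** — `<polygon>` regular polygon, stroke `#ff0000` → engrave (S226, F3118). Machine vertices: (112.282,22.533) → (41.269,10.263) → (7.656,74.008) → (57.895,125.675) → (122.557,93.861) → (112.282,22.533). Closed: final G1 returns to the first vertex.

**Shape 2** — `<polygon>` rectangle, stroke `#ff00ff` → score (S424, F1799). Machine vertices: (60.380,120.142) → (135.360,120.142) → (135.360,35.506) → (60.380,35.506) → (60.380,120.142). Closed: final G1 returns to the first vertex.

G21
G90
G0 X112.282 Y22.533
M3 S226
G01 X41.269 Y10.263 F3118
G01 X7.656 Y74.008
G01 X57.895 Y125.675
G01 X122.557 Y93.861
G01 X112.282 Y22.533
M5
G0 X60.380 Y120.142
M3 S424
G01 X135.360 Y120.142 F1799
G01 X135.360 Y35.506
G01 X60.380 Y35.506
G01 X60.380 Y120.142
M5
G0 X0.000 Y0.000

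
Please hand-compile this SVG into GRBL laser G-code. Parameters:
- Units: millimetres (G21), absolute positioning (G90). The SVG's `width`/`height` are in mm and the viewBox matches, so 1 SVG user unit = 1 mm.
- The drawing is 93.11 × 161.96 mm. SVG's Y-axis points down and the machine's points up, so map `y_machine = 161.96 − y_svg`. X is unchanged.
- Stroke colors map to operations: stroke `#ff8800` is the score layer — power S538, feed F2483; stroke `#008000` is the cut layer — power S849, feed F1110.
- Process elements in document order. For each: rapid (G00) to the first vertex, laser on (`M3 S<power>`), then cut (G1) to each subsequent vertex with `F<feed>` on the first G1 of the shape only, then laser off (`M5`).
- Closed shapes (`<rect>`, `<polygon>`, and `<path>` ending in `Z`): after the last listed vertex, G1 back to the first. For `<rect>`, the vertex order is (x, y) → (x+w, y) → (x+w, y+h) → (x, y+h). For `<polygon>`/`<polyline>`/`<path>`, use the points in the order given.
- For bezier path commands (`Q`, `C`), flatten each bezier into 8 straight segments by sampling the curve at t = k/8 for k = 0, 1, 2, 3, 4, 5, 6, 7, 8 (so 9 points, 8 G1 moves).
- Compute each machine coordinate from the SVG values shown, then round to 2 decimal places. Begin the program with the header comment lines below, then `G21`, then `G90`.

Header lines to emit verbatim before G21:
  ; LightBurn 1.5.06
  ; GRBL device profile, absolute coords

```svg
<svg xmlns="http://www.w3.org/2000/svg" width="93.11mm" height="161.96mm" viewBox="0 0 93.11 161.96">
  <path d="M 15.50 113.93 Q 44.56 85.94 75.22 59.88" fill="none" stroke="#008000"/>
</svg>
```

viewBox `0 0 93.11 161.96` with mm width/height → 1 unit = 1 mm. Flip: y_m = 161.96 − y_svg.

**Shape 1** — `<path>` quadratic bezier, stroke `#008000` → cut (S849, F1110). Control points (SVG): P0=(15.50,113.93), P1=(44.56,85.94), P2=(75.22,59.88); sampled at t=k/8. Machine vertices: (15.50,48.03) → (22.79,55.00) → (30.13,61.90) → (37.52,68.75) → (44.96,75.54) → (52.45,82.26) → (59.99,88.93) → (67.58,95.53) → (75.22,102.08). Open path.

; LightBurn 1.5.06
; GRBL device profile, absolute coords
G21
G90
G00 X15.50 Y48.03
M3 S849
G1 X22.79 Y55.00 F1110
G1 X30.13 Y61.90
G1 X37.52 Y68.75
G1 X44.96 Y75.54
G1 X52.45 Y82.26
G1 X59.99 Y88.93
G1 X67.58 Y95.53
G1 X75.22 Y102.08
M5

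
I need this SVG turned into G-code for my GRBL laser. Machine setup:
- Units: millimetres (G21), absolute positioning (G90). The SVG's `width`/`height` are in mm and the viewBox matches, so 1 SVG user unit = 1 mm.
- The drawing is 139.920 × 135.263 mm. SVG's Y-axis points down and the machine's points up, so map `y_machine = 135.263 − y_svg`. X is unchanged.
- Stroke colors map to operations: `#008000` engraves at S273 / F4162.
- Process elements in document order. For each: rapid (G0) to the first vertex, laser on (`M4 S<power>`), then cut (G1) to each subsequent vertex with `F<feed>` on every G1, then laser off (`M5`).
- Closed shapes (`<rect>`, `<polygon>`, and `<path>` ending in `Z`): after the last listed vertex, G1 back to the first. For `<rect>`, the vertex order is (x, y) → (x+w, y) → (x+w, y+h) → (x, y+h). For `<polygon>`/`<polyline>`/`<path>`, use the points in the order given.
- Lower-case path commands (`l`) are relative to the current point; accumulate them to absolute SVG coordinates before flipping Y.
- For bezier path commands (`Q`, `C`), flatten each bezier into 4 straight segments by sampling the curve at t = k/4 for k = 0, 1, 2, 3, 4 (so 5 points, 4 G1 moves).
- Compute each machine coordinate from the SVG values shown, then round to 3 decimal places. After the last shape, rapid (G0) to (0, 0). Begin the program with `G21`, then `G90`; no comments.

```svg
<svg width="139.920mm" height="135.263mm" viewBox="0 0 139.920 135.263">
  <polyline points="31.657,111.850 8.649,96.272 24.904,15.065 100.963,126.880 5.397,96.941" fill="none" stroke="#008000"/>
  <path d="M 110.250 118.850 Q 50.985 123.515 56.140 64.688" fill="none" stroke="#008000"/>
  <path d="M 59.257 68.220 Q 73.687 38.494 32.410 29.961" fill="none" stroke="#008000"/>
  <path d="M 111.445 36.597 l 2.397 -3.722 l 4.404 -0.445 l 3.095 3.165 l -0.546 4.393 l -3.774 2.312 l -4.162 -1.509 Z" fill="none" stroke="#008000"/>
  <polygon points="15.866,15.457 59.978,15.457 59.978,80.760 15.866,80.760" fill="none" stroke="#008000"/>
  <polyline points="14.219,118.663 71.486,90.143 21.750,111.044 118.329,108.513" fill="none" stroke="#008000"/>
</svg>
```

G21
G90
G0 X31.657 Y23.413
M4 S273
G1 X8.649 Y38.991 F4162
G1 X24.904 Y120.198 F4162
G1 X100.963 Y8.383 F4162
G1 X5.397 Y38.322 F4162
M5
G0 X110.250 Y16.413
M4 S273
G1 X84.644 Y18.049 F4162
G1 X67.090 Y27.621 F4162
G1 X57.589 Y45.130 F4162
G1 X56.140 Y70.575 F4162
M5
G0 X59.257 Y67.043
M4 S273
G1 X62.990 Y80.581 F4162
G1 X59.760 Y91.471 F4162
G1 X49.567 Y99.711 F4162
G1 X32.410 Y105.302 F4162
M5
G0 X111.445 Y98.666
M4 S273
G1 X113.842 Y102.388 F4162
G1 X118.246 Y102.833 F4162
G1 X121.341 Y99.668 F4162
G1 X120.795 Y95.275 F4162
G1 X117.021 Y92.963 F4162
G1 X112.859 Y94.472 F4162
G1 X111.445 Y98.666 F4162
M5
G0 X15.866 Y119.806
M4 S273
G1 X59.978 Y119.806 F4162
G1 X59.978 Y54.503 F4162
G1 X15.866 Y54.503 F4162
G1 X15.866 Y119.806 F4162
M5
G0 X14.219 Y16.600
M4 S273
G1 X71.486 Y45.120 F4162
G1 X21.750 Y24.219 F4162
G1 X118.329 Y26.750 F4162
M5
G0 X0.000 Y0.000

1 u = 1 mm; y_m = 135.263 − y.

[1] `<polyline>` open polyline, #008000→engrave S273 F4162: (31.657,23.413) → (8.649,38.991) → (24.904,120.198) → (100.963,8.383) → (5.397,38.322)

[2] `<path>` quadratic bezier, #008000→engrave S273 F4162: (110.250,16.413) → (84.644,18.049) → (67.090,27.621) → (57.589,45.130) → (56.140,70.575)

[3] `<path>` quadratic bezier, #008000→engrave S273 F4162: (59.257,67.043) → (62.990,80.581) → (59.760,91.471) → (49.567,99.711) → (32.410,105.302)

[4] `<path>` regular polygon, #008000→engrave S273 F4162: (111.445,98.666) → (113.842,102.388) → (118.246,102.833) → (121.341,99.668) → (120.795,95.275) → (117.021,92.963) → (112.859,94.472) → (111.445,98.666) (closed)

[5] `<polygon>` rectangle, #008000→engrave S273 F4162: (15.866,119.806) → (59.978,119.806) → (59.978,54.503) → (15.866,54.503) → (15.866,119.806) (closed)

[6] `<polyline>` open polyline, #008000→engrave S273 F4162: (14.219,16.600) → (71.486,45.120) → (21.750,24.219) → (118.329,26.750)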